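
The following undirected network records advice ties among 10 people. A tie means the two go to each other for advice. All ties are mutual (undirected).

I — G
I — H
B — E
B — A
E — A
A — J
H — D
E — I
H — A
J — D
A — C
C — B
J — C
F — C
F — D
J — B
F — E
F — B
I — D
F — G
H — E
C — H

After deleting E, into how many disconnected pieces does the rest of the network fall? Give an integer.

1

E's neighbors (A, B, F, H, and I) remain reachable from one another through other ties, so the rest of the network stays in one piece.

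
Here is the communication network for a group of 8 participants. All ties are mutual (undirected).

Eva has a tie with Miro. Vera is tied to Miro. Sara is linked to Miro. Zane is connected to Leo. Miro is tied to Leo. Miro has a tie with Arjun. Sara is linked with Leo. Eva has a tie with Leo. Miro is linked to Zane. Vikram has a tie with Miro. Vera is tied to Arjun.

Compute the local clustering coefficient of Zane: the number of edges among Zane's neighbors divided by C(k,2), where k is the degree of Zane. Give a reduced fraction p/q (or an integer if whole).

Zane's neighbors: Leo and Miro (k = 2).
Possible neighbor pairs: C(2,2) = 1. Edges among them: Leo–Miro → e = 1.
Clustering(Zane) = 1/1.

1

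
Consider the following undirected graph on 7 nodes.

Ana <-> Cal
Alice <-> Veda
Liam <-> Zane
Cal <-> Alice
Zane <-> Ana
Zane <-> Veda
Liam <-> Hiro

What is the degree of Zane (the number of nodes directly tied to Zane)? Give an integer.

Zane is directly tied to Ana, Liam, and Veda. That is 3 neighbors, so the degree of Zane is 3.

3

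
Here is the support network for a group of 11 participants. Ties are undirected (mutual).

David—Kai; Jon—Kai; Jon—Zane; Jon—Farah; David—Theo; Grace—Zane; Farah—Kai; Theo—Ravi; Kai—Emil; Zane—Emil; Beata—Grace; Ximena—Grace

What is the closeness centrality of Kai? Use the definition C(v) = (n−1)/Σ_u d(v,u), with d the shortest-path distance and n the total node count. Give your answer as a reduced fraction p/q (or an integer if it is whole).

Distances from Kai: Beata:4, David:1, Emil:1, Farah:1, Grace:3, Jon:1, Ravi:3, Theo:2, Ximena:4, Zane:2. Sum = 22.
n = 11, so closeness = 10/22 = 5/11.

5/11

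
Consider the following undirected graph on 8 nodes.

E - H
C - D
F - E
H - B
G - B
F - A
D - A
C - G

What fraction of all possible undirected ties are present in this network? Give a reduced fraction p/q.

There are 8 edges and 8 nodes, so the maximum possible is C(8,2) = 28.
Density = 8/28 = 2/7.

2/7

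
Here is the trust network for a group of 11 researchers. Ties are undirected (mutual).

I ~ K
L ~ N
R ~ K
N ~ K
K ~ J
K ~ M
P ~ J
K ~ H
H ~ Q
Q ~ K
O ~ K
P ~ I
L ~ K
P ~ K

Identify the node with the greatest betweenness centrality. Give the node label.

K

Unnormalized betweenness of each node: H:0, I:0, J:0, K:81/2, L:0, M:0, N:0, O:0, P:1/2, Q:0, R:0.
K has the largest value, 81/2, making it the main broker — the node through which the most shortest paths run.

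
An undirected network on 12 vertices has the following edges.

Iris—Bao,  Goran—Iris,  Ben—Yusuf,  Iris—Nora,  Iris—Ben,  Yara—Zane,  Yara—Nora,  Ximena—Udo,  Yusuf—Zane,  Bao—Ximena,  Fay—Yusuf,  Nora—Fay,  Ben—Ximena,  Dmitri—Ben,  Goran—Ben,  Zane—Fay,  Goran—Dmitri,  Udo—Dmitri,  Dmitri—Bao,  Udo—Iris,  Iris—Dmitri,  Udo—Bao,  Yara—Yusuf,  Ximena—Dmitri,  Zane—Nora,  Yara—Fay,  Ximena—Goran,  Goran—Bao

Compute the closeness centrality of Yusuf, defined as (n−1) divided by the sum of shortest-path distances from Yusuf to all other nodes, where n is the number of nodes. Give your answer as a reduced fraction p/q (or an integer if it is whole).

Distances from Yusuf: Bao:3, Ben:1, Dmitri:2, Fay:1, Goran:2, Iris:2, Nora:2, Udo:3, Ximena:2, Yara:1, Zane:1. Sum = 20.
n = 12, so closeness = 11/20.

11/20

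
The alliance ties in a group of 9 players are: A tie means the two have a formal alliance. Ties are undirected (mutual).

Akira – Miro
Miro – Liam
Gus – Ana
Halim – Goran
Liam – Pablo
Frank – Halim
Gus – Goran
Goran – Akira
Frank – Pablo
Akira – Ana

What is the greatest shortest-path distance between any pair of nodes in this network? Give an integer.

4

Eccentricity of each node (its greatest distance to any other): Akira:3, Ana:4, Frank:4, Goran:3, Gus:4, Halim:3, Liam:4, Miro:3, Pablo:4.
The maximum eccentricity is 4, realized for instance by the pair Liam–Gus via Liam – Miro – Akira – Ana – Gus. So the diameter is 4.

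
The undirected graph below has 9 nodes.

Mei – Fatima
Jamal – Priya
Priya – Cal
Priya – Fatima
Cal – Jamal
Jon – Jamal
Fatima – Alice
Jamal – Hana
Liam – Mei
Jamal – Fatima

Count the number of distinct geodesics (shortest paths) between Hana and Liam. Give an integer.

1

The shortest distance is 4, and the only length-4 path is Hana–Jamal–Fatima–Mei–Liam. So there is exactly 1 shortest path.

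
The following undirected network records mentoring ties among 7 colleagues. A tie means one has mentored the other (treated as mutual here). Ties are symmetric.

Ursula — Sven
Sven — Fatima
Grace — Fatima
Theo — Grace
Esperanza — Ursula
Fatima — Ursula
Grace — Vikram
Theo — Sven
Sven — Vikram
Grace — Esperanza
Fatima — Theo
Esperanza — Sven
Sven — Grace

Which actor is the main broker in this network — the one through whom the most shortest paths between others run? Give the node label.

Sven

Unnormalized betweenness of each node: Esperanza:1/3, Fatima:5/6, Grace:7/3, Sven:25/6, Theo:0, Ursula:1/3, Vikram:0.
Sven has the largest value, 25/6, making it the main broker — the node through which the most shortest paths run.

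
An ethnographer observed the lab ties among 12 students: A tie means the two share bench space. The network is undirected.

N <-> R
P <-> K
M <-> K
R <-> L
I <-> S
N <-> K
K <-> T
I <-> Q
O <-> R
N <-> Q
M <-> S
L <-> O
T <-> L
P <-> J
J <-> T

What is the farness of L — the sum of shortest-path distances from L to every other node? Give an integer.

Distances from L: I:4, J:2, K:2, M:3, N:2, O:1, P:3, Q:3, R:1, S:4, T:1.
Sum = 4 + 2 + 2 + 3 + 2 + 1 + 3 + 3 + 1 + 4 + 1 = 26.

26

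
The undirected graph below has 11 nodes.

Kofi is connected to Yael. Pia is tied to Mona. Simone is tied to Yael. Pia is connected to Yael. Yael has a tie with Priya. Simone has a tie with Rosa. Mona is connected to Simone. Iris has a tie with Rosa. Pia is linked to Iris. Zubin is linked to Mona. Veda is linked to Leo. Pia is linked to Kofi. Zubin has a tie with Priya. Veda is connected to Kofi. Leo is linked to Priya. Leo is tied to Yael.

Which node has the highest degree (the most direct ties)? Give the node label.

Degrees — Iris:2, Kofi:3, Leo:3, Mona:3, Pia:4, Priya:3, Rosa:2, Simone:3, Veda:2, Yael:5, Zubin:2.
The maximum is 5, attained only by Yael.

Yael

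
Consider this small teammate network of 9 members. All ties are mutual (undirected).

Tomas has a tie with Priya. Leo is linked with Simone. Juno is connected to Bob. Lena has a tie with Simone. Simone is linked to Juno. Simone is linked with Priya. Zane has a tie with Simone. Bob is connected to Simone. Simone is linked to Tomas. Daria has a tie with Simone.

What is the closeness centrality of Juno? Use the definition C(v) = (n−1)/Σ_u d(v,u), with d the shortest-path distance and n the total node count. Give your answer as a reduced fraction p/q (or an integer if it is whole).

4/7

Distances from Juno: Bob:1, Daria:2, Lena:2, Leo:2, Priya:2, Simone:1, Tomas:2, Zane:2. Sum = 14.
n = 9, so closeness = 8/14 = 4/7.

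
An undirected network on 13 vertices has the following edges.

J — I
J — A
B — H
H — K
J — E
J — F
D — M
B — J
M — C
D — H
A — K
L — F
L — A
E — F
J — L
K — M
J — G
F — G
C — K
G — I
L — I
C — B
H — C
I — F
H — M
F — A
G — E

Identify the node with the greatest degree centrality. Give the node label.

J

Degrees — A:4, B:3, C:4, D:2, E:3, F:6, G:4, H:5, I:4, J:7, K:4, L:4, M:4.
The maximum is 7, attained only by J.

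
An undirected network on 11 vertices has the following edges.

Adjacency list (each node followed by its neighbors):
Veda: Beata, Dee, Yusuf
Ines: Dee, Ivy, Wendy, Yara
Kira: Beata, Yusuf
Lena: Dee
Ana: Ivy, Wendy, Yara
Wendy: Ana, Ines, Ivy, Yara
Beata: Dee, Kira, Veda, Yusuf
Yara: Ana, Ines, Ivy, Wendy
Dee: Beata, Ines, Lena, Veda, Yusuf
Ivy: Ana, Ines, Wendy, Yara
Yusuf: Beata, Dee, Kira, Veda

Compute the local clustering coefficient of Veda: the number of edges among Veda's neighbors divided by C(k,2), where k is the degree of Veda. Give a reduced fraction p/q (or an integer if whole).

Veda's neighbors: Beata, Dee, and Yusuf (k = 3).
Possible neighbor pairs: C(3,2) = 3. Edges among them: Beata–Dee, Beata–Yusuf, Dee–Yusuf → e = 3.
Clustering(Veda) = 3/3 = 1.

1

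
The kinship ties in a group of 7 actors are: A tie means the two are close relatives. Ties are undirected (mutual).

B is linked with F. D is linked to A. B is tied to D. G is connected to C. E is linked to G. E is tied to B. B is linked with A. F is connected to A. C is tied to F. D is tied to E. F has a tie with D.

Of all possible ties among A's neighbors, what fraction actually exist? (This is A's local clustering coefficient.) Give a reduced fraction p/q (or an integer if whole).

A's neighbors: B, D, and F (k = 3).
Possible neighbor pairs: C(3,2) = 3. Edges among them: B–D, B–F, D–F → e = 3.
Clustering(A) = 3/3 = 1.

1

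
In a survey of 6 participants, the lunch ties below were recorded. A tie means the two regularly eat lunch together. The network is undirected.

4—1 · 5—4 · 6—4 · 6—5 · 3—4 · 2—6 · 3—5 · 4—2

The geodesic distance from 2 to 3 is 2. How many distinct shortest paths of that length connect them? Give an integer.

1

The shortest distance is 2, and the only length-2 path is 2–4–3. So there is exactly 1 shortest path.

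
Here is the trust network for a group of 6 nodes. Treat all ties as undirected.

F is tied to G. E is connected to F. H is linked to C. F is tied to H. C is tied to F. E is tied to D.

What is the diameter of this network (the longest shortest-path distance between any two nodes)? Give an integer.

Eccentricity of each node (its greatest distance to any other): C:3, D:3, E:2, F:2, G:3, H:3.
The maximum eccentricity is 3, realized for instance by the pair H–D via H – F – E – D. So the diameter is 3.

3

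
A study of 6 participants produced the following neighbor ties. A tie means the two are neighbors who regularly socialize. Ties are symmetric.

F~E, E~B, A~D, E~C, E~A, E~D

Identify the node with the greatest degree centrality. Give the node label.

Degrees — A:2, B:1, C:1, D:2, E:5, F:1.
The maximum is 5, attained only by E.

E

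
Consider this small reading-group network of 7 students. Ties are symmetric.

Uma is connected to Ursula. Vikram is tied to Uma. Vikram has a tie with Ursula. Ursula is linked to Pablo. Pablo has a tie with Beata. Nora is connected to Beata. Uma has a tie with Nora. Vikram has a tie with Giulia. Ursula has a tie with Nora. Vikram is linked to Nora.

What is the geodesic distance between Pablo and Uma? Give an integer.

2

One shortest route is Pablo – Ursula – Uma, which uses 2 edges, and Pablo and Uma are not directly tied, so nothing shorter exists. So d(Pablo,Uma) = 2.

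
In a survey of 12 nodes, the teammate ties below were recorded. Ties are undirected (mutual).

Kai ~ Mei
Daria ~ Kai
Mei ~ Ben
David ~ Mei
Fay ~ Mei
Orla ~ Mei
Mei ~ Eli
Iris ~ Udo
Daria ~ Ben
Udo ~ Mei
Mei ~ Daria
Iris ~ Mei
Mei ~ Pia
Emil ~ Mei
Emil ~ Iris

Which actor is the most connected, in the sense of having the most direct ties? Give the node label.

Mei

Degrees — Ben:2, Daria:3, David:1, Eli:1, Emil:2, Fay:1, Iris:3, Kai:2, Mei:11, Orla:1, Pia:1, Udo:2.
The maximum is 11, attained only by Mei.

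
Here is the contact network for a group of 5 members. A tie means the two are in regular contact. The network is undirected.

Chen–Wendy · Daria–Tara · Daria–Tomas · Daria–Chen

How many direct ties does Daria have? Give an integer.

Daria is directly tied to Chen, Tara, and Tomas. That is 3 neighbors, so the degree of Daria is 3.

3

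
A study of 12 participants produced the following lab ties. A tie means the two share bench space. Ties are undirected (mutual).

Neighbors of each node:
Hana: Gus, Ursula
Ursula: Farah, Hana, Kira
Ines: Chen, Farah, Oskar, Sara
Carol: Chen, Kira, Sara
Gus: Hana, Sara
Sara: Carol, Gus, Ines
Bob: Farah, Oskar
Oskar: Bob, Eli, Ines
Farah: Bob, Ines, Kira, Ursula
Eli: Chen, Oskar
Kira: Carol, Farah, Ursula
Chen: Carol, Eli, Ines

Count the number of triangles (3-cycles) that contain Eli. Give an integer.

Eli's neighbors are Chen and Oskar, but none of them are tied to each other, so no triangle contains Eli.

0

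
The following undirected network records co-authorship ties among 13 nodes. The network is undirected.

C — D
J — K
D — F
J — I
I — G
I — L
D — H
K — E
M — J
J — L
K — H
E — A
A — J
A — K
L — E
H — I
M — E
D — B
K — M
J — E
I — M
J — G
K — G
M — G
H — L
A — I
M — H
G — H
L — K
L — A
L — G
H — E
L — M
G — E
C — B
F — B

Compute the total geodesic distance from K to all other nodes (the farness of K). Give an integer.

Distances from K: A:1, B:3, C:3, D:2, E:1, F:3, G:1, H:1, I:2, J:1, L:1, M:1.
Sum = 1 + 3 + 3 + 2 + 1 + 3 + 1 + 1 + 2 + 1 + 1 + 1 = 20.

20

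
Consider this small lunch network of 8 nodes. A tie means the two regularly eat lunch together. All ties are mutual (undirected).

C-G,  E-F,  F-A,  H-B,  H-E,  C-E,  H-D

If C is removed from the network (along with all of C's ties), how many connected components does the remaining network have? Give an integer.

2

Without C, the remaining ties split the others into: {A, B, D, E, F, H}; {G}.
That's 2 separate components.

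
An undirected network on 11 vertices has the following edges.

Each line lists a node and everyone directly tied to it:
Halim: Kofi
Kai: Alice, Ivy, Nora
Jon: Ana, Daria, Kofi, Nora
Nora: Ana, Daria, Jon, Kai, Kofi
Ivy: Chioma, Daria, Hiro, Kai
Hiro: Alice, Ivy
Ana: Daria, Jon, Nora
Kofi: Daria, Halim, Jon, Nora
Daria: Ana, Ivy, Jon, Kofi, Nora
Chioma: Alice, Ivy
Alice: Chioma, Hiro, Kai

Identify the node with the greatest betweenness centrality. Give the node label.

Unnormalized betweenness of each node: Alice:13/6, Ana:0, Chioma:7/12, Daria:83/6, Halim:0, Hiro:7/12, Ivy:169/12, Jon:2/3, Kai:23/3, Kofi:9, Nora:113/12.
Ivy has the largest value, 169/12, making it the main broker — the node through which the most shortest paths run.

Ivy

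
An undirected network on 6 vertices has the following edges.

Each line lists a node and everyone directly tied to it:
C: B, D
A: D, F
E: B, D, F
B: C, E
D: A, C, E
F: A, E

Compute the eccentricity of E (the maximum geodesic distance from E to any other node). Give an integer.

Distances from E: A:2, B:1, C:2, D:1, F:1.
The largest is 2 (to C and A), so the eccentricity of E is 2.

2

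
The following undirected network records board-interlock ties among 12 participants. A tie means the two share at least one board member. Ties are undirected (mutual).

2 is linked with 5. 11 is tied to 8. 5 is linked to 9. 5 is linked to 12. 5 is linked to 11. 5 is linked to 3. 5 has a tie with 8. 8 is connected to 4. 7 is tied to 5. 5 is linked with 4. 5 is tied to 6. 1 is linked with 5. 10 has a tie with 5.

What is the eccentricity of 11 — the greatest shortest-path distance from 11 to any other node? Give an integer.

2

Distances from 11: 1:2, 2:2, 3:2, 4:2, 5:1, 6:2, 7:2, 8:1, 9:2, 10:2, 12:2.
The largest is 2 (to 7, 2, 12, 9, 6, 3, 1, 10, and 4), so the eccentricity of 11 is 2.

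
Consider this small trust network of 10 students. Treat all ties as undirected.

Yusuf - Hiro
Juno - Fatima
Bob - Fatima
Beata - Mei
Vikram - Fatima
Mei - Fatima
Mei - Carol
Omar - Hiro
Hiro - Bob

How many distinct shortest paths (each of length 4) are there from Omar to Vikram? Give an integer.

The shortest distance is 4, and the only length-4 path is Omar–Hiro–Bob–Fatima–Vikram. So there is exactly 1 shortest path.

1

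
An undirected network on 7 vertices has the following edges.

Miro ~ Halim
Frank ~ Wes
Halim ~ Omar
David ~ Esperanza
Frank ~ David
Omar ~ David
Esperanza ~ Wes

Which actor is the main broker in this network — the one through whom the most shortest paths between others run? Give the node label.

Unnormalized betweenness of each node: David:19/2, Esperanza:2, Frank:2, Halim:5, Miro:0, Omar:8, Wes:1/2.
David has the largest value, 19/2, making it the main broker — the node through which the most shortest paths run.

David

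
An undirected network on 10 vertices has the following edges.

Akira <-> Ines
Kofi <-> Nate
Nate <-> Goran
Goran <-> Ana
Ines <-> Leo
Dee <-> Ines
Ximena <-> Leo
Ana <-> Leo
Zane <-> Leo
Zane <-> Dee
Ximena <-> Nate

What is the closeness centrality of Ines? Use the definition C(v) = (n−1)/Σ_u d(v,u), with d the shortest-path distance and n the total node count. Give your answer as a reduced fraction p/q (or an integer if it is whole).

Distances from Ines: Akira:1, Ana:2, Dee:1, Goran:3, Kofi:4, Leo:1, Nate:3, Ximena:2, Zane:2. Sum = 19.
n = 10, so closeness = 9/19.

9/19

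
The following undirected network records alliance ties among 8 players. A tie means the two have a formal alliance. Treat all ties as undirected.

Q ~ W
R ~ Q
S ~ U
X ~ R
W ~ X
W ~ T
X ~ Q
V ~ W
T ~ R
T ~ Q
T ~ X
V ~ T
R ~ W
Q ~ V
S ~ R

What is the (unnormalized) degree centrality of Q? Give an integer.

Q is directly tied to R, T, V, W, and X. That is 5 neighbors, so the degree of Q is 5.

5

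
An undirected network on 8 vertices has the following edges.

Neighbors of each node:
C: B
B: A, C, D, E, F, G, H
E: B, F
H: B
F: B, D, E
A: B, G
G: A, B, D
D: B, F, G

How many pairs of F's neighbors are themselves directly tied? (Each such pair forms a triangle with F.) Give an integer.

2

F's neighbors: B, D, and E.
Neighbor pairs that are themselves tied: F–B–D; F–B–E. Each forms one triangle with F, for 2 in total.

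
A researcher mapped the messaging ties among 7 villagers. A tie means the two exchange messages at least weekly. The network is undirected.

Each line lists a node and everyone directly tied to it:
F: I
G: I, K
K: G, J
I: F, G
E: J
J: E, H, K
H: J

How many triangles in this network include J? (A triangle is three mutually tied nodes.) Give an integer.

0

J's neighbors are E, H, and K, but none of them are tied to each other, so no triangle contains J.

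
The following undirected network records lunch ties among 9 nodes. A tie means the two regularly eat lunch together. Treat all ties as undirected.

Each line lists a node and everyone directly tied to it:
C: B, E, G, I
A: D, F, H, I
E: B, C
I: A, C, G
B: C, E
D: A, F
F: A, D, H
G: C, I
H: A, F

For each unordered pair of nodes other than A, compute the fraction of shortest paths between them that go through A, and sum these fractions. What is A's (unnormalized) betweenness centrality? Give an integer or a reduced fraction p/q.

31/2

Pairs whose geodesics pass through A — H–D: 1/2; H–B: 1; H–E: 1; H–G: 1; H–C: 1; H–I: 1; F–B: 1; F–E: 1; F–G: 1; F–C: 1; F–I: 1; D–B: 1; D–E: 1; D–G: 1 … (+2 more pairs).
All other pairs contribute 0.
Summing the contributions gives betweenness(A) = 31/2.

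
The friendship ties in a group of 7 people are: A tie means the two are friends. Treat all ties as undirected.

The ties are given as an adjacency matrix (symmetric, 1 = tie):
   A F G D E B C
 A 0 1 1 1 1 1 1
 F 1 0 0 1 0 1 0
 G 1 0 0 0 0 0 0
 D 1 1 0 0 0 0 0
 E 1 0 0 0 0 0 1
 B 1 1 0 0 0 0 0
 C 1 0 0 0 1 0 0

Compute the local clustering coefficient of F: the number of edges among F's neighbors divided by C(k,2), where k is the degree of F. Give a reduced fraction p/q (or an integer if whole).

F's neighbors: A, B, and D (k = 3).
Possible neighbor pairs: C(3,2) = 3. Edges among them: A–B, A–D → e = 2.
Clustering(F) = 2/3.

2/3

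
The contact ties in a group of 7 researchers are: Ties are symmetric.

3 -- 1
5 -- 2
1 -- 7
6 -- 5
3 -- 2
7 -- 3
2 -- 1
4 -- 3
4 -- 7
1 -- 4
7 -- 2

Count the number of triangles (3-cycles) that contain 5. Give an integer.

0

5's neighbors are 2 and 6, but none of them are tied to each other, so no triangle contains 5.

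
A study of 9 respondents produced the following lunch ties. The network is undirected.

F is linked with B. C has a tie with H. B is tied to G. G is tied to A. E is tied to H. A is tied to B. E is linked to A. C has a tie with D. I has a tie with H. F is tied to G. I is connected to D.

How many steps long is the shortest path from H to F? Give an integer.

One shortest route is H – E – A – B – F, which uses 4 edges, and at distance 3 from H we only reach {B, G}, which does not include F. So d(H,F) = 4.

4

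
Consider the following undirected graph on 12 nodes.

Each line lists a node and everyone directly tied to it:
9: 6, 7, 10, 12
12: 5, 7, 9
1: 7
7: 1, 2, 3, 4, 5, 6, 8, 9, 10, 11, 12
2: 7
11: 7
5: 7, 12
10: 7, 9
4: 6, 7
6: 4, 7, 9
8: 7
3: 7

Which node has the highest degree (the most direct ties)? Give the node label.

Degrees — 1:1, 2:1, 3:1, 4:2, 5:2, 6:3, 7:11, 8:1, 9:4, 10:2, 11:1, 12:3.
The maximum is 11, attained only by 7.

7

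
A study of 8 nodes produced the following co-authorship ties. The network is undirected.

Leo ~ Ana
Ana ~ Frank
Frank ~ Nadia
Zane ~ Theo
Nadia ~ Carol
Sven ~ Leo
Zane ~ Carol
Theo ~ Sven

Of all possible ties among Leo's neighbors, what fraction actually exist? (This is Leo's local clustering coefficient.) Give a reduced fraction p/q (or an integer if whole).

Leo's neighbors: Ana and Sven (k = 2).
Possible neighbor pairs: C(2,2) = 1. Edges among them: none → e = 0.
Clustering(Leo) = 0/1.

0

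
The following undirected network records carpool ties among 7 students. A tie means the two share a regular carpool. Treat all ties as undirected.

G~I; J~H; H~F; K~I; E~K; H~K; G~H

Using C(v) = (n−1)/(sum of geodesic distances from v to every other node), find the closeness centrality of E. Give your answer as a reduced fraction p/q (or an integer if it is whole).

3/7

Distances from E: F:3, G:3, H:2, I:2, J:3, K:1. Sum = 14.
n = 7, so closeness = 6/14 = 3/7.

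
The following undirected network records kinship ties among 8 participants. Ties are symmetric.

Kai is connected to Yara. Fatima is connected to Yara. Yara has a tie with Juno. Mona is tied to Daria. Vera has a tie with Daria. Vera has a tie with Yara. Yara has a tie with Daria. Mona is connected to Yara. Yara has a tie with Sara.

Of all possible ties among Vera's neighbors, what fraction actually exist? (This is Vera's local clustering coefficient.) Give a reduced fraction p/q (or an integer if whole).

Vera's neighbors: Daria and Yara (k = 2).
Possible neighbor pairs: C(2,2) = 1. Edges among them: Daria–Yara → e = 1.
Clustering(Vera) = 1/1.

1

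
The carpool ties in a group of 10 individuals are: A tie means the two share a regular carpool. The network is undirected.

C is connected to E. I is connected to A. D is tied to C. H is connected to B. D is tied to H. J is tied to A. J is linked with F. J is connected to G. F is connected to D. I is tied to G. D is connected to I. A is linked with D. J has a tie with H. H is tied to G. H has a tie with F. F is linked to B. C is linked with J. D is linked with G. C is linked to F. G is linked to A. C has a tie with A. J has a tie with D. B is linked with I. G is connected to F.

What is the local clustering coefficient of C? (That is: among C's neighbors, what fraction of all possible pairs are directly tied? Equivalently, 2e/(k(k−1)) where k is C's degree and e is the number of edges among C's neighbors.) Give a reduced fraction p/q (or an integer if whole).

C's neighbors: A, D, E, F, and J (k = 5).
Possible neighbor pairs: C(5,2) = 10. Edges among them: A–D, A–J, D–F, D–J, F–J → e = 5.
Clustering(C) = 5/10 = 1/2.

1/2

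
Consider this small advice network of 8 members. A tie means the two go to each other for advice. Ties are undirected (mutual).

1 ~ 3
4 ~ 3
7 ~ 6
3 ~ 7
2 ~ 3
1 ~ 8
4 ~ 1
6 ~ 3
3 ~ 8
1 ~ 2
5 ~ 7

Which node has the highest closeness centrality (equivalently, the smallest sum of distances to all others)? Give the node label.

3

Farness (sum of distances to all others) for each node — 1:11, 2:13, 3:8, 4:13, 5:17, 6:12, 7:11, 8:13.
The smallest farness is 8, for 3, so 3 has the highest closeness.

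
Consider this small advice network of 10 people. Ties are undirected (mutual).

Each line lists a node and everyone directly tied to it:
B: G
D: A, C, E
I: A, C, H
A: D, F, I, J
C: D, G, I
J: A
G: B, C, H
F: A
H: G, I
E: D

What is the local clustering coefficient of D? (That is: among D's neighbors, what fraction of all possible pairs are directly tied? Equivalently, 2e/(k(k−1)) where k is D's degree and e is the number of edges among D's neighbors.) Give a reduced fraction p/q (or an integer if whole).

0

D's neighbors: A, C, and E (k = 3).
Possible neighbor pairs: C(3,2) = 3. Edges among them: none → e = 0.
Clustering(D) = 0/3 = 0.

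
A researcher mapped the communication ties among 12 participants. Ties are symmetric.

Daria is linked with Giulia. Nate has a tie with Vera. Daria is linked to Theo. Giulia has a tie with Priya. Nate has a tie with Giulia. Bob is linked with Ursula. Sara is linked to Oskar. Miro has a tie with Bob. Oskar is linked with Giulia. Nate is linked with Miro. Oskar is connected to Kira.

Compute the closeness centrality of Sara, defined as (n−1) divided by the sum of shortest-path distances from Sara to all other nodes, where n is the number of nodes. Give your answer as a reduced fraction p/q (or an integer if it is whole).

Distances from Sara: Bob:5, Daria:3, Giulia:2, Kira:2, Miro:4, Nate:3, Oskar:1, Priya:3, Theo:4, Ursula:6, Vera:4. Sum = 37.
n = 12, so closeness = 11/37.

11/37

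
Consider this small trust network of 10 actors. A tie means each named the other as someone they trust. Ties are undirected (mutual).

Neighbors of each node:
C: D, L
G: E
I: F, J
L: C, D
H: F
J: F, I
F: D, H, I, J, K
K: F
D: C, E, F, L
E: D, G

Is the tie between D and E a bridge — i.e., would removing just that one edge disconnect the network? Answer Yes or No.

Without the D–E edge there is no alternate route between D and E, so the network disconnects. It is a bridge.

Yes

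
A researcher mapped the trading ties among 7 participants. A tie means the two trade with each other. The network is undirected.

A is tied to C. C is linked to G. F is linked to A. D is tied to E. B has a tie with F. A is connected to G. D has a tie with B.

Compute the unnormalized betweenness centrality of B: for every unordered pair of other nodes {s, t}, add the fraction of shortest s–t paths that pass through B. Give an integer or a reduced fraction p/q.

8

Pairs whose geodesics pass through B — G–D: 1; G–E: 1; F–D: 1; F–E: 1; D–C: 1; D–A: 1; E–C: 1; E–A: 1.
All other pairs contribute 0.
Summing the contributions gives betweenness(B) = 8.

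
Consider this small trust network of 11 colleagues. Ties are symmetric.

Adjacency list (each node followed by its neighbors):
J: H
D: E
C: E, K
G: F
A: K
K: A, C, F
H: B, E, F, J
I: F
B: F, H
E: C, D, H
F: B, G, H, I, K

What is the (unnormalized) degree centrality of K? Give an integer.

K is directly tied to A, C, and F. That is 3 neighbors, so the degree of K is 3.

3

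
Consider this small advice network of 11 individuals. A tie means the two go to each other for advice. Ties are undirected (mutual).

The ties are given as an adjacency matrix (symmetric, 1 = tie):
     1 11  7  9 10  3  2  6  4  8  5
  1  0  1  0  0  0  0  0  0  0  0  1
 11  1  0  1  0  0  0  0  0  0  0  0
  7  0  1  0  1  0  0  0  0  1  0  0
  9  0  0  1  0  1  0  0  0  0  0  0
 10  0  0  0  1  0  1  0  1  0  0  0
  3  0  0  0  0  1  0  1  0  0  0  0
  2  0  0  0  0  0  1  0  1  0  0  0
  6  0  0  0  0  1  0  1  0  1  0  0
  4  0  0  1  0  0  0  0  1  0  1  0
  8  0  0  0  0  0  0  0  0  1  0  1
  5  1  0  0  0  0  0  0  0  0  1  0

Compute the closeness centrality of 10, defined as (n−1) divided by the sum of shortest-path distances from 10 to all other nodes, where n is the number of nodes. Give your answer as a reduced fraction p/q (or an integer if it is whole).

Distances from 10: 1:4, 2:2, 3:1, 4:2, 5:4, 6:1, 7:2, 8:3, 9:1, 11:3. Sum = 23.
n = 11, so closeness = 10/23.

10/23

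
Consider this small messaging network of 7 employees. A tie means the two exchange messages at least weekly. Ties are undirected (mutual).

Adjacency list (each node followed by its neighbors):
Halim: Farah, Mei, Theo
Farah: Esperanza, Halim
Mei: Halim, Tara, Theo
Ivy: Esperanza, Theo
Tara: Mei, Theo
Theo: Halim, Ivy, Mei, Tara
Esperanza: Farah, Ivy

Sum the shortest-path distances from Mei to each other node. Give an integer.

Distances from Mei: Esperanza:3, Farah:2, Halim:1, Ivy:2, Tara:1, Theo:1.
Sum = 3 + 2 + 1 + 2 + 1 + 1 = 10.

10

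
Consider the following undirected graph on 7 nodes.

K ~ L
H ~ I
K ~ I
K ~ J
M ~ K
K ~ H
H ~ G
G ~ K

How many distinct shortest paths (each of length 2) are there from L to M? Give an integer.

1

The shortest distance is 2, and the only length-2 path is L–K–M. So there is exactly 1 shortest path.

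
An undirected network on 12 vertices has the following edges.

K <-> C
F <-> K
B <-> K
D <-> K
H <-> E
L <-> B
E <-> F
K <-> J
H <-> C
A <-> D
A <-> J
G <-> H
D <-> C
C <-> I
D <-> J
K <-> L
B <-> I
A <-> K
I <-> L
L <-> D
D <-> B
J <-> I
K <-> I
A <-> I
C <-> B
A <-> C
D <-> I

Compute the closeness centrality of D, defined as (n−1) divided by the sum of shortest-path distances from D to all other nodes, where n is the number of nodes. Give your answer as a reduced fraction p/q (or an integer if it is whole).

11/17

Distances from D: A:1, B:1, C:1, E:3, F:2, G:3, H:2, I:1, J:1, K:1, L:1. Sum = 17.
n = 12, so closeness = 11/17.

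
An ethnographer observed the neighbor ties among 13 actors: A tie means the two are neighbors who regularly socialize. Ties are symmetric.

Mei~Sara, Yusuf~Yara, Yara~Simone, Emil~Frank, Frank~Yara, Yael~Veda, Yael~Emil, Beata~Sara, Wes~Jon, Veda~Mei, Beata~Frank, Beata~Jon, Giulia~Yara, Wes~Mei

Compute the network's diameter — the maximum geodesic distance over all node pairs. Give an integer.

5

Eccentricity of each node (its greatest distance to any other): Beata:3, Emil:4, Frank:3, Giulia:5, Jon:4, Mei:5, Sara:4, Simone:5, Veda:5, Wes:5, Yael:4, Yara:4, Yusuf:5.
The maximum eccentricity is 5, realized for instance by the pair Yusuf–Mei via Yusuf – Yara – Frank – Beata – Sara – Mei. So the diameter is 5.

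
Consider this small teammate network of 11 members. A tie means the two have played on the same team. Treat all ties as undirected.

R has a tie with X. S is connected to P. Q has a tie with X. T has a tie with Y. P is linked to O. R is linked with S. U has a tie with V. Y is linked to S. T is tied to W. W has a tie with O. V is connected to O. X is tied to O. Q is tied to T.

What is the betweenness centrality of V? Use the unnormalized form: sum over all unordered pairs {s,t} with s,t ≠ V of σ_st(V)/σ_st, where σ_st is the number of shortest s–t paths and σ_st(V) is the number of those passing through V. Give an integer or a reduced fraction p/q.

Pairs whose geodesics pass through V — U–W: 1; U–O: 1; U–Y: 2/2; U–P: 1; U–S: 1; U–T: 1; U–R: 1; U–X: 1; U–Q: 1.
All other pairs contribute 0.
Summing the contributions gives betweenness(V) = 9.

9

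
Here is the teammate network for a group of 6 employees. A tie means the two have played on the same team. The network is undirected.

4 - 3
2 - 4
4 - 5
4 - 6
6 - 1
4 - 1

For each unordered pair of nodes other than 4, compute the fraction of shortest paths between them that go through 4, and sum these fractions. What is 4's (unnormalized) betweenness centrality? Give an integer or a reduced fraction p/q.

9

Pairs whose geodesics pass through 4 — 3–5: 1; 3–2: 1; 3–6: 1; 3–1: 1; 5–2: 1; 5–6: 1; 5–1: 1; 2–6: 1; 2–1: 1.
All other pairs contribute 0.
Summing the contributions gives betweenness(4) = 9.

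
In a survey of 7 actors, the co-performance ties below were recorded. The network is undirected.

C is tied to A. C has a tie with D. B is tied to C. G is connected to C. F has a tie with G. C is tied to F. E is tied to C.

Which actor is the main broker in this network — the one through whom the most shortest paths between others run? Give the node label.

Unnormalized betweenness of each node: A:0, B:0, C:14, D:0, E:0, F:0, G:0.
C has the largest value, 14, making it the main broker — the node through which the most shortest paths run.

C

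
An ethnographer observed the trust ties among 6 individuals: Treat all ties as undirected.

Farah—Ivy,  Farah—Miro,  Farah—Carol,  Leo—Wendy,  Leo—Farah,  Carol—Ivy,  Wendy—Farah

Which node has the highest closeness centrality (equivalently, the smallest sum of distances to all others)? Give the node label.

Farah

Farness (sum of distances to all others) for each node — Carol:8, Farah:5, Ivy:8, Leo:8, Miro:9, Wendy:8.
The smallest farness is 5, for Farah, so Farah has the highest closeness.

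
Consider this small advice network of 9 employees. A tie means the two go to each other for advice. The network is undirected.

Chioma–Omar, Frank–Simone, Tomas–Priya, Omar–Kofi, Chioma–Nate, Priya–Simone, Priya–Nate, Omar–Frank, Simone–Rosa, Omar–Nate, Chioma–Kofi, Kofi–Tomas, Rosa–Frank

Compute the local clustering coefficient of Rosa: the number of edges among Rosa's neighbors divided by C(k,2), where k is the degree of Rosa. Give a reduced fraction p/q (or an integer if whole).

Rosa's neighbors: Frank and Simone (k = 2).
Possible neighbor pairs: C(2,2) = 1. Edges among them: Frank–Simone → e = 1.
Clustering(Rosa) = 1/1.

1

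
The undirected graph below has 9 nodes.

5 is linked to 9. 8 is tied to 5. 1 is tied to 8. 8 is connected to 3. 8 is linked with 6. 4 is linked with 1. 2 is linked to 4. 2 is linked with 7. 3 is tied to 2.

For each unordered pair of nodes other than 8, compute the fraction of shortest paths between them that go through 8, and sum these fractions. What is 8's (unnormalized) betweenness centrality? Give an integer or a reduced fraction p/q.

Pairs whose geodesics pass through 8 — 6–4: 1; 6–7: 1; 6–9: 1; 6–1: 1; 6–5: 1; 6–2: 1; 6–3: 1; 4–9: 1; 4–5: 1; 7–9: 1; 7–5: 1; 9–1: 1; 9–2: 1; 9–3: 1 … (+4 more pairs).
All other pairs contribute 0.
Summing the contributions gives betweenness(8) = 18.

18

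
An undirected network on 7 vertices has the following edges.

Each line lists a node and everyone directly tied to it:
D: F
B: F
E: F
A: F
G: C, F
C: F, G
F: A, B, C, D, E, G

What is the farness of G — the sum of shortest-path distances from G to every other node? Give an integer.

10

Distances from G: A:2, B:2, C:1, D:2, E:2, F:1.
Sum = 2 + 2 + 1 + 2 + 2 + 1 = 10.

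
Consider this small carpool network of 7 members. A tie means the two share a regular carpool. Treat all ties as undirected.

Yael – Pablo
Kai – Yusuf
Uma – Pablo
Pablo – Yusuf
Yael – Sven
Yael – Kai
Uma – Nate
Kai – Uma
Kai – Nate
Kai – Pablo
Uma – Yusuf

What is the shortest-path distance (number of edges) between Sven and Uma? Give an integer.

One shortest route is Sven – Yael – Kai – Uma, which uses 3 edges, and at distance 2 from Sven we only reach {Kai, Pablo}, which does not include Uma. So d(Sven,Uma) = 3.

3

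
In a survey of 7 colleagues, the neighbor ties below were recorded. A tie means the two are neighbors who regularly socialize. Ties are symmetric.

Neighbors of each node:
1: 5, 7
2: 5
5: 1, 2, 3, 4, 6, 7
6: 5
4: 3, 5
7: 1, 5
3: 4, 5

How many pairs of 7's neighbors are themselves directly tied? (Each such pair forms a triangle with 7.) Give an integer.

7's neighbors: 1 and 5.
Neighbor pairs that are themselves tied: 7–1–5. Each forms one triangle with 7, for 1 in total.

1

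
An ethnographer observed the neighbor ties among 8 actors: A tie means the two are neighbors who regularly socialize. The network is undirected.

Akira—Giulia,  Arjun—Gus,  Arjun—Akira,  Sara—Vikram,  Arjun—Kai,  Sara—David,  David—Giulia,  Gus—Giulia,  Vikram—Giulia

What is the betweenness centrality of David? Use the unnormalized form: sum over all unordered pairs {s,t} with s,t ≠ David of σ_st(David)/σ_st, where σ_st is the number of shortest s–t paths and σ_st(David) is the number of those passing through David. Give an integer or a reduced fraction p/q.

Pairs whose geodesics pass through David — Kai–Sara: 2/4; Arjun–Sara: 2/4; Gus–Sara: 1/2; Sara–Akira: 1/2; Sara–Giulia: 1/2.
All other pairs contribute 0.
Summing the contributions gives betweenness(David) = 5/2.

5/2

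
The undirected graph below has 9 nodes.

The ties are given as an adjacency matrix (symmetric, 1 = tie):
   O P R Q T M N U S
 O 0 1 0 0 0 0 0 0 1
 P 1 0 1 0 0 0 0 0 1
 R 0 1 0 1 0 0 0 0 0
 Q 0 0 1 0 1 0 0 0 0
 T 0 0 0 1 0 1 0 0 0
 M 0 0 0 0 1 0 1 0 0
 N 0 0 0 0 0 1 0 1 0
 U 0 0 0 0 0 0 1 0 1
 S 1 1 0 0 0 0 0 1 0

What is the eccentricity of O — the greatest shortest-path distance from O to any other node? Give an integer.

Distances from O: M:4, N:3, P:1, Q:3, R:2, S:1, T:4, U:2.
The largest is 4 (to M and T), so the eccentricity of O is 4.

4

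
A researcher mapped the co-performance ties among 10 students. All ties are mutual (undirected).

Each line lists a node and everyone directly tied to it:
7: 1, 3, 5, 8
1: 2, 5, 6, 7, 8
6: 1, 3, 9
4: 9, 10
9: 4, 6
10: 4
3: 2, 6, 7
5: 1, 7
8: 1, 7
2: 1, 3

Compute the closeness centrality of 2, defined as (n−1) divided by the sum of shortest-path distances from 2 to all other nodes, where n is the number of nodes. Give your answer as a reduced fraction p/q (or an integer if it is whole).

Distances from 2: 1:1, 3:1, 4:4, 5:2, 6:2, 7:2, 8:2, 9:3, 10:5. Sum = 22.
n = 10, so closeness = 9/22.

9/22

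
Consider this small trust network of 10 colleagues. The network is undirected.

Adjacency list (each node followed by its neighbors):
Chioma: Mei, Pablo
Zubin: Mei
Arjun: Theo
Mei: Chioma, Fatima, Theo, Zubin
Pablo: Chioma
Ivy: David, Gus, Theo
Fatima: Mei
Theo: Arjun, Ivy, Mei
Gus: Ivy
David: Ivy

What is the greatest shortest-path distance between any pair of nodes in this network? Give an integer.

5

Eccentricity of each node (its greatest distance to any other): Arjun:4, Chioma:4, David:5, Fatima:4, Gus:5, Ivy:4, Mei:3, Pablo:5, Theo:3, Zubin:4.
The maximum eccentricity is 5, realized for instance by the pair Pablo–Gus via Pablo – Chioma – Mei – Theo – Ivy – Gus. So the diameter is 5.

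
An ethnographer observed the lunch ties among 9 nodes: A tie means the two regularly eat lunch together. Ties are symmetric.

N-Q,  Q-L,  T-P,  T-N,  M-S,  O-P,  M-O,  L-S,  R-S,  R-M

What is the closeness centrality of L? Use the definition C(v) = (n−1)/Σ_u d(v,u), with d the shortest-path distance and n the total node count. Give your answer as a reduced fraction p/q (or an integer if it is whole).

4/9

Distances from L: M:2, N:2, O:3, P:4, Q:1, R:2, S:1, T:3. Sum = 18.
n = 9, so closeness = 8/18 = 4/9.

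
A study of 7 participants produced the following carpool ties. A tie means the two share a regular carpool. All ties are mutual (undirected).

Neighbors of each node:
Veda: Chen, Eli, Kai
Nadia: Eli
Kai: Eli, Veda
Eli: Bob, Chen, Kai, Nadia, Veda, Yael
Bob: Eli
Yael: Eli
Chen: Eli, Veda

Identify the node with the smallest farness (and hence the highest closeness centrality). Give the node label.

Eli

Farness (sum of distances to all others) for each node — Bob:11, Chen:10, Eli:6, Kai:10, Nadia:11, Veda:9, Yael:11.
The smallest farness is 6, for Eli, so Eli has the highest closeness.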